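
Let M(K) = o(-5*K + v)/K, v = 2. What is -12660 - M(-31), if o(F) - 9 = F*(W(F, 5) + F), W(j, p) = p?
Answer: -367017/31 ≈ -11839.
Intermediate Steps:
o(F) = 9 + F*(5 + F)
M(K) = (19 + (2 - 5*K)**2 - 25*K)/K (M(K) = (9 + (-5*K + 2)**2 + 5*(-5*K + 2))/K = (9 + (2 - 5*K)**2 + 5*(2 - 5*K))/K = (9 + (2 - 5*K)**2 + (10 - 25*K))/K = (19 + (2 - 5*K)**2 - 25*K)/K)
-12660 - M(-31) = -12660 - (-45 + 23/(-31) + 25*(-31)) = -12660 - (-45 + 23*(-1/31) - 775) = -12660 - (-45 - 23/31 - 775) = -12660 - 1*(-25443/31) = -12660 + 25443/31 = -367017/31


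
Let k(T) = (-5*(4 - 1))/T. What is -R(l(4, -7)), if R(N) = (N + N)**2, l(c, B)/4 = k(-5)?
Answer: -576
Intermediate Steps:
k(T) = -15/T (k(T) = (-5*3)/T = -15/T)
l(c, B) = 12 (l(c, B) = 4*(-15/(-5)) = 4*(-15*(-1/5)) = 4*3 = 12)
R(N) = 4*N**2 (R(N) = (2*N)**2 = 4*N**2)
-R(l(4, -7)) = -4*12**2 = -4*144 = -1*576 = -576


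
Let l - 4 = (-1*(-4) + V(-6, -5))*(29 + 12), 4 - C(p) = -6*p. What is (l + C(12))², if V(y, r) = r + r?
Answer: 27556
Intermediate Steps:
V(y, r) = 2*r
C(p) = 4 + 6*p (C(p) = 4 - (-6)*p = 4 + 6*p)
l = -242 (l = 4 + (-1*(-4) + 2*(-5))*(29 + 12) = 4 + (4 - 10)*41 = 4 - 6*41 = 4 - 246 = -242)
(l + C(12))² = (-242 + (4 + 6*12))² = (-242 + (4 + 72))² = (-242 + 76)² = (-166)² = 27556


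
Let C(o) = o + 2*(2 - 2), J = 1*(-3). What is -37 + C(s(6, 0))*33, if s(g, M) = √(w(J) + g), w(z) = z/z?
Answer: -37 + 33*√7 ≈ 50.310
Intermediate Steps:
J = -3
w(z) = 1
s(g, M) = √(1 + g)
C(o) = o (C(o) = o + 2*0 = o + 0 = o)
-37 + C(s(6, 0))*33 = -37 + √(1 + 6)*33 = -37 + √7*33 = -37 + 33*√7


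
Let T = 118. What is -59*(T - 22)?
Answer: -5664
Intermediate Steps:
-59*(T - 22) = -59*(118 - 22) = -59*96 = -5664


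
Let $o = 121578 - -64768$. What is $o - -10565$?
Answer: $196911$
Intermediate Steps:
$o = 186346$ ($o = 121578 + 64768 = 186346$)
$o - -10565 = 186346 - -10565 = 186346 + 10565 = 196911$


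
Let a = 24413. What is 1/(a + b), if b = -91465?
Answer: -1/67052 ≈ -1.4914e-5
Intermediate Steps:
1/(a + b) = 1/(24413 - 91465) = 1/(-67052) = -1/67052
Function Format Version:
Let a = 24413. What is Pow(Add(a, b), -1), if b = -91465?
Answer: Rational(-1, 67052) ≈ -1.4914e-5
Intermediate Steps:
Pow(Add(a, b), -1) = Pow(Add(24413, -91465), -1) = Pow(-67052, -1) = Rational(-1, 67052)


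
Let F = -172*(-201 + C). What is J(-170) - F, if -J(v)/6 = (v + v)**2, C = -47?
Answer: -736256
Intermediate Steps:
F = 42656 (F = -172*(-201 - 47) = -172*(-248) = 42656)
J(v) = -24*v**2 (J(v) = -6*(v + v)**2 = -6*4*v**2 = -24*v**2)
J(-170) - F = -24*(-170)**2 - 1*42656 = -24*28900 - 42656 = -693600 - 42656 = -736256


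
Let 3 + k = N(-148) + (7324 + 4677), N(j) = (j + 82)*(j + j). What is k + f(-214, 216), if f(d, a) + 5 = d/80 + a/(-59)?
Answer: 74393487/2360 ≈ 31523.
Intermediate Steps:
N(j) = 2*j*(82 + j) (N(j) = (82 + j)*(2*j) = 2*j*(82 + j))
k = 31534 (k = -3 + (2*(-148)*(82 - 148) + (7324 + 4677)) = -3 + (2*(-148)*(-66) + 12001) = -3 + (19536 + 12001) = -3 + 31537 = 31534)
f(d, a) = -5 - a/59 + d/80 (f(d, a) = -5 + (d/80 + a/(-59)) = -5 + (d*(1/80) + a*(-1/59)) = -5 + (d/80 - a/59) = -5 + (-a/59 + d/80) = -5 - a/59 + d/80)
k + f(-214, 216) = 31534 + (-5 - 1/59*216 + (1/80)*(-214)) = 31534 + (-5 - 216/59 - 107/40) = 31534 - 26753/2360 = 74393487/2360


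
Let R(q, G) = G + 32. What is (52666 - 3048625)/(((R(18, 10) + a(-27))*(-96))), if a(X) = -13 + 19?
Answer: 998653/1536 ≈ 650.17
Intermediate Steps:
R(q, G) = 32 + G
a(X) = 6
(52666 - 3048625)/(((R(18, 10) + a(-27))*(-96))) = (52666 - 3048625)/((((32 + 10) + 6)*(-96))) = -2995959*(-1/(96*(42 + 6))) = -2995959/(48*(-96)) = -2995959/(-4608) = -2995959*(-1/4608) = 998653/1536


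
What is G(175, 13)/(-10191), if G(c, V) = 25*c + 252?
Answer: -4627/10191 ≈ -0.45403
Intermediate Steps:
G(c, V) = 252 + 25*c
G(175, 13)/(-10191) = (252 + 25*175)/(-10191) = (252 + 4375)*(-1/10191) = 4627*(-1/10191) = -4627/10191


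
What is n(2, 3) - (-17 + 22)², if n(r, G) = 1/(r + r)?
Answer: -99/4 ≈ -24.750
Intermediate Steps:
n(r, G) = 1/(2*r)
n(2, 3) - (-17 + 22)² = (½)/2 - (-17 + 22)² = (½)*(½) - 1*5² = ¼ - 1*25 = ¼ - 25 = -99/4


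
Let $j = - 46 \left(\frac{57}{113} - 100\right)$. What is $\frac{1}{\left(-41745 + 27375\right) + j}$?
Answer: $- \frac{113}{1106632} \approx -0.00010211$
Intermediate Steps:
$j = \frac{517178}{113}$ ($j = - 46 \left(57 \cdot \frac{1}{113} - 100\right) = - 46 \left(\frac{57}{113} - 100\right) = \left(-46\right) \left(- \frac{11243}{113}\right) = \frac{517178}{113} \approx 4576.8$)
$\frac{1}{\left(-41745 + 27375\right) + j} = \frac{1}{\left(-41745 + 27375\right) + \frac{517178}{113}} = \frac{1}{-14370 + \frac{517178}{113}} = \frac{1}{- \frac{1106632}{113}} = - \frac{113}{1106632}$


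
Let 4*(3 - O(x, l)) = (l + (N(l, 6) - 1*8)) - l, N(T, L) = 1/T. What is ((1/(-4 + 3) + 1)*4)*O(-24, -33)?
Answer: 0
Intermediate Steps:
O(x, l) = 5 - 1/(4*l) (O(x, l) = 3 - ((l + (1/l - 1*8)) - l)/4 = 3 - ((l + (1/l - 8)) - l)/4 = 3 - ((l + (-8 + 1/l)) - l)/4 = 3 - ((-8 + l + 1/l) - l)/4 = 3 - (-8 + 1/l)/4 = 3 + (2 - 1/(4*l)) = 5 - 1/(4*l))
((1/(-4 + 3) + 1)*4)*O(-24, -33) = ((1/(-4 + 3) + 1)*4)*(5 - 1/4/(-33)) = ((1/(-1) + 1)*4)*(5 - 1/4*(-1/33)) = ((-1 + 1)*4)*(5 + 1/132) = (0*4)*(661/132) = 0*(661/132) = 0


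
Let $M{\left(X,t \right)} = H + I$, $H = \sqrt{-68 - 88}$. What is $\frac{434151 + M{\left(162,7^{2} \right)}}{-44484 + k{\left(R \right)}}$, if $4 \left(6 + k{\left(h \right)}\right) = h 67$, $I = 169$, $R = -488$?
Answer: $- \frac{54290}{6583} - \frac{i \sqrt{39}}{26332} \approx -8.247 - 0.00023716 i$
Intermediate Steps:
$H = 2 i \sqrt{39}$ ($H = \sqrt{-156} = 2 i \sqrt{39} \approx 12.49 i$)
$M{\left(X,t \right)} = 169 + 2 i \sqrt{39}$ ($M{\left(X,t \right)} = 2 i \sqrt{39} + 169 = 169 + 2 i \sqrt{39}$)
$k{\left(h \right)} = -6 + \frac{67 h}{4}$ ($k{\left(h \right)} = -6 + \frac{h 67}{4} = -6 + \frac{67 h}{4}$)
$\frac{434151 + M{\left(162,7^{2} \right)}}{-44484 + k{\left(R \right)}} = \frac{434151 + \left(169 + 2 i \sqrt{39}\right)}{-44484 + \left(-6 + \frac{67}{4} \left(-488\right)\right)} = \frac{434320 + 2 i \sqrt{39}}{-44484 - 8180} = \frac{434320 + 2 i \sqrt{39}}{-52664} = \left(434320 + 2 i \sqrt{39}\right) \left(- \frac{1}{52664}\right) = - \frac{54290}{6583} - \frac{i \sqrt{39}}{26332}$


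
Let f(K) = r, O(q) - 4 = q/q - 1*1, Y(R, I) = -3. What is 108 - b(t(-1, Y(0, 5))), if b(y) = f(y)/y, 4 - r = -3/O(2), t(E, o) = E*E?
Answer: 413/4 ≈ 103.25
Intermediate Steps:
t(E, o) = E²
O(q) = 4 (O(q) = 4 + (q/q - 1*1) = 4 + (1 - 1) = 4 + 0 = 4)
r = 19/4 (r = 4 - (-3)/4 = 4 - 1*(-¾) = 4 + ¾ = 19/4 ≈ 4.7500)
f(K) = 19/4
b(y) = 19/(4*y)
108 - b(t(-1, Y(0, 5))) = 108 - 19/(4*((-1)²)) = 108 - 19/(4*1) = 108 - 19/4 = 413/4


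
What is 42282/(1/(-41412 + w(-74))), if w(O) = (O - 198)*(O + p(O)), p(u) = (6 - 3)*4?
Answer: -1037938536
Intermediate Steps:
p(u) = 12 (p(u) = 3*4 = 12)
w(O) = (-198 + O)*(12 + O) (w(O) = (O - 198)*(O + 12) = (-198 + O)*(12 + O))
42282/(1/(-41412 + w(-74))) = 42282/(1/(-41412 + (-2376 + (-74)² - 186*(-74)))) = 42282/(1/(-41412 + (-2376 + 5476 + 13764))) = 42282/(1/(-41412 + 16864)) = 42282/(1/(-24548)) = 42282/(-1/24548) = 42282*(-24548) = -1037938536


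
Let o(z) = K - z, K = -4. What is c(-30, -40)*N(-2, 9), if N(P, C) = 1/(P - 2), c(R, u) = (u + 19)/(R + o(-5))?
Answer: -21/116 ≈ -0.18103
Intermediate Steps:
o(z) = -4 - z
c(R, u) = (19 + u)/(1 + R) (c(R, u) = (u + 19)/(R + (-4 - 1*(-5))) = (19 + u)/(R + (-4 + 5)) = (19 + u)/(R + 1) = (19 + u)/(1 + R))
N(P, C) = 1/(-2 + P)
c(-30, -40)*N(-2, 9) = ((19 - 40)/(1 - 30))/(-2 - 2) = (-21/(-29))/(-4) = -1/29*(-21)*(-1/4) = (21/29)*(-1/4) = -21/116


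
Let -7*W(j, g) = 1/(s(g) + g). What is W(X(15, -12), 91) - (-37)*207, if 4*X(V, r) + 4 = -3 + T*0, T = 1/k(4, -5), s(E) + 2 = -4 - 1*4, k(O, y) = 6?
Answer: 4342652/567 ≈ 7659.0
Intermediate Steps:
s(E) = -10 (s(E) = -2 + (-4 - 1*4) = -2 + (-4 - 4) = -2 - 8 = -10)
T = ⅙ (T = 1/6 = ⅙ ≈ 0.16667)
X(V, r) = -7/4 (X(V, r) = -1 + (-3 + (⅙)*0)/4 = -1 + (-3 + 0)/4 = -1 + (¼)*(-3) = -1 - ¾ = -7/4)
W(j, g) = -1/(7*(-10 + g))
W(X(15, -12), 91) - (-37)*207 = -1/(-70 + 7*91) - (-37)*207 = -1/(-70 + 637) - 1*(-7659) = -1/567 + 7659 = 4342652/567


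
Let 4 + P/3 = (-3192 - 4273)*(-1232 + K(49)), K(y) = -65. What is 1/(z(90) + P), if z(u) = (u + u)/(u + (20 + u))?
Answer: 10/290463039 ≈ 3.4428e-8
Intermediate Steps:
z(u) = 2*u/(20 + 2*u) (z(u) = (2*u)/(20 + 2*u) = 2*u/(20 + 2*u))
P = 29046303 (P = -12 + 3*((-3192 - 4273)*(-1232 - 65)) = -12 + 3*(-7465*(-1297)) = -12 + 3*9682105 = -12 + 29046315 = 29046303)
1/(z(90) + P) = 1/(90/(10 + 90) + 29046303) = 1/(90/100 + 29046303) = 1/(90*(1/100) + 29046303) = 1/(9/10 + 29046303) = 1/(290463039/10) = 10/290463039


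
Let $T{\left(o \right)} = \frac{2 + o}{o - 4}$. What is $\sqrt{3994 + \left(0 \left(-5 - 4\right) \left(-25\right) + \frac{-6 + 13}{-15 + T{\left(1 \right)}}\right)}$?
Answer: $\frac{19 \sqrt{177}}{4} \approx 63.195$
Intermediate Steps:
$T{\left(o \right)} = \frac{2 + o}{-4 + o}$
$\sqrt{3994 + \left(0 \left(-5 - 4\right) \left(-25\right) + \frac{-6 + 13}{-15 + T{\left(1 \right)}}\right)} = \sqrt{3994 + \left(0 \left(-5 - 4\right) \left(-25\right) + \frac{-6 + 13}{-15 + \frac{2 + 1}{-4 + 1}}\right)} = \sqrt{3994 + \left(0 \left(-9\right) \left(-25\right) + \frac{7}{-15 + \frac{1}{-3} \cdot 3}\right)} = \sqrt{3994 + \left(0 \left(-25\right) + \frac{7}{-15 - 1}\right)} = \sqrt{3994 + \left(0 + \frac{7}{-15 - 1}\right)} = \sqrt{3994 + \left(0 + \frac{7}{-16}\right)} = \sqrt{3994 + \left(0 + 7 \left(- \frac{1}{16}\right)\right)} = \sqrt{3994 + \left(0 - \frac{7}{16}\right)} = \sqrt{3994 - \frac{7}{16}} = \sqrt{\frac{63897}{16}} = \frac{19 \sqrt{177}}{4}$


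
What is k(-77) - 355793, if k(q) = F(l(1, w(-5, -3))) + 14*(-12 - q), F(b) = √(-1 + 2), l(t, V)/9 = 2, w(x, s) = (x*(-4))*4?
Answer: -354882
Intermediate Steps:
w(x, s) = -16*x (w(x, s) = -4*x*4 = -16*x)
l(t, V) = 18 (l(t, V) = 9*2 = 18)
F(b) = 1 (F(b) = √1 = 1)
k(q) = -167 - 14*q (k(q) = 1 + 14*(-12 - q) = 1 + (-168 - 14*q) = -167 - 14*q)
k(-77) - 355793 = (-167 - 14*(-77)) - 355793 = (-167 + 1078) - 355793 = 911 - 355793 = -354882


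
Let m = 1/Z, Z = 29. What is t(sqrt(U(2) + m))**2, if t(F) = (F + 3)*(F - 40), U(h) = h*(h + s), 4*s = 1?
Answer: 65732535/3364 + 247789*sqrt(15254)/1682 ≈ 37735.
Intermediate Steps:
m = 1/29 ≈ 0.034483
s = 1/4 (s = (1/4)*1 = 1/4 ≈ 0.25000)
U(h) = h*(1/4 + h) (U(h) = h*(h + 1/4) = h*(1/4 + h))
t(F) = (-40 + F)*(3 + F) (t(F) = (3 + F)*(-40 + F) = (-40 + F)*(3 + F))
t(sqrt(U(2) + m))**2 = (-120 + (sqrt(2*(1/4 + 2) + 1/29))**2 - 37*sqrt(2*(1/4 + 2) + 1/29))**2 = (-120 + (sqrt(2*(9/4) + 1/29))**2 - 37*sqrt(2*(9/4) + 1/29))**2 = (-120 + (sqrt(9/2 + 1/29))**2 - 37*sqrt(9/2 + 1/29))**2 = (-120 + (sqrt(263/58))**2 - 37*sqrt(15254)/58)**2 = (-120 + (sqrt(15254)/58)**2 - 37*sqrt(15254)/58)**2 = (-120 + 263/58 - 37*sqrt(15254)/58)**2 = (-6697/58 - 37*sqrt(15254)/58)**2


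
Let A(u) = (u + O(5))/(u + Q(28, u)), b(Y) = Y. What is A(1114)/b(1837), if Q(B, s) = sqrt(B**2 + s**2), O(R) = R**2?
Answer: -634423/720104 + 1139*sqrt(310445)/720104 ≈ 0.00027825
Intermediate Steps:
A(u) = (25 + u)/(u + sqrt(784 + u**2)) (A(u) = (u + 5**2)/(u + sqrt(28**2 + u**2)) = (u + 25)/(u + sqrt(784 + u**2)) = (25 + u)/(u + sqrt(784 + u**2)))
A(1114)/b(1837) = ((25 + 1114)/(1114 + sqrt(784 + 1114**2)))/1837 = (1139/(1114 + sqrt(784 + 1240996)))*(1/1837) = (1139/(1114 + sqrt(1241780)))*(1/1837) = (1139/(1114 + 2*sqrt(310445)))*(1/1837) = 1139/(1837*(1114 + 2*sqrt(310445)))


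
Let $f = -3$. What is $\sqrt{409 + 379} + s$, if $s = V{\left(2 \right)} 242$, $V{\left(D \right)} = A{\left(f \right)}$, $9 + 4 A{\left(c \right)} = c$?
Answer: $-726 + 2 \sqrt{197} \approx -697.93$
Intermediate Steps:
$A{\left(c \right)} = - \frac{9}{4} + \frac{c}{4}$
$V{\left(D \right)} = -3$ ($V{\left(D \right)} = - \frac{9}{4} + \frac{1}{4} \left(-3\right) = - \frac{9}{4} - \frac{3}{4} = -3$)
$s = -726$ ($s = \left(-3\right) 242 = -726$)
$\sqrt{409 + 379} + s = \sqrt{409 + 379} - 726 = \sqrt{788} - 726 = 2 \sqrt{197} - 726 = -726 + 2 \sqrt{197}$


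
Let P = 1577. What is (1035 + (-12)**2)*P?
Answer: 1859283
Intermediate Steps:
(1035 + (-12)**2)*P = (1035 + (-12)**2)*1577 = (1035 + 144)*1577 = 1179*1577 = 1859283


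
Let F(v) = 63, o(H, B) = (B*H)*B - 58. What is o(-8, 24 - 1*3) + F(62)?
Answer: -3523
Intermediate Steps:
o(H, B) = -58 + H*B² (o(H, B) = H*B² - 58 = -58 + H*B²)
o(-8, 24 - 1*3) + F(62) = (-58 - 8*(24 - 1*3)²) + 63 = (-58 - 8*(24 - 3)²) + 63 = (-58 - 8*21²) + 63 = (-58 - 8*441) + 63 = (-58 - 3528) + 63 = -3586 + 63 = -3523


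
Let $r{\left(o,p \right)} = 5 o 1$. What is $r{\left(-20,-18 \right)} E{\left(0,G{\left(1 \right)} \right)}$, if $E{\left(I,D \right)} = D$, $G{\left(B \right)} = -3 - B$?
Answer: $400$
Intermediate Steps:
$r{\left(o,p \right)} = 5 o$
$r{\left(-20,-18 \right)} E{\left(0,G{\left(1 \right)} \right)} = 5 \left(-20\right) \left(-3 - 1\right) = - 100 \left(-3 - 1\right) = \left(-100\right) \left(-4\right) = 400$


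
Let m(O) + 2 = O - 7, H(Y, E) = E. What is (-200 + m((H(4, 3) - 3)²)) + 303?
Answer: 94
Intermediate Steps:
m(O) = -9 + O (m(O) = -2 + (O - 7) = -2 + (-7 + O) = -9 + O)
(-200 + m((H(4, 3) - 3)²)) + 303 = (-200 + (-9 + (3 - 3)²)) + 303 = (-200 + (-9 + 0²)) + 303 = (-200 + (-9 + 0)) + 303 = (-200 - 9) + 303 = -209 + 303 = 94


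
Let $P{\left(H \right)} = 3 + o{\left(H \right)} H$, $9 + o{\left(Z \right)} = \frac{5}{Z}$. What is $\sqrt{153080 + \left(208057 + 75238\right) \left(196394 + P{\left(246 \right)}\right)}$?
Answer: $2 \sqrt{13753160635} \approx 2.3455 \cdot 10^{5}$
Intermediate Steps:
$o{\left(Z \right)} = -9 + \frac{5}{Z}$
$P{\left(H \right)} = 3 + H \left(-9 + \frac{5}{H}\right)$ ($P{\left(H \right)} = 3 + \left(-9 + \frac{5}{H}\right) H = 3 + H \left(-9 + \frac{5}{H}\right)$)
$\sqrt{153080 + \left(208057 + 75238\right) \left(196394 + P{\left(246 \right)}\right)} = \sqrt{153080 + \left(208057 + 75238\right) \left(196394 + \left(8 - 2214\right)\right)} = \sqrt{153080 + 283295 \left(196394 + \left(8 - 2214\right)\right)} = \sqrt{153080 + 283295 \left(196394 - 2206\right)} = \sqrt{153080 + 283295 \cdot 194188} = \sqrt{153080 + 55012489460} = \sqrt{55012642540} = 2 \sqrt{13753160635}$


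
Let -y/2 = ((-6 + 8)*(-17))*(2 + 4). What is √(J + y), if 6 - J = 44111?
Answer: I*√43697 ≈ 209.04*I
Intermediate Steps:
J = -44105 (J = 6 - 1*44111 = 6 - 44111 = -44105)
y = 408 (y = -2*(-6 + 8)*(-17)*(2 + 4) = -2*2*(-17)*6 = -(-68)*6 = -2*(-204) = 408)
√(J + y) = √(-44105 + 408) = √(-43697) = I*√43697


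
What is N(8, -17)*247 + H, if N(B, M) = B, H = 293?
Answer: 2269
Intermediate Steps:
N(8, -17)*247 + H = 8*247 + 293 = 1976 + 293 = 2269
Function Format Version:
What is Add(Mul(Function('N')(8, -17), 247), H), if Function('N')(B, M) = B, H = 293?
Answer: 2269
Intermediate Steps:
Add(Mul(Function('N')(8, -17), 247), H) = Add(Mul(8, 247), 293) = Add(1976, 293) = 2269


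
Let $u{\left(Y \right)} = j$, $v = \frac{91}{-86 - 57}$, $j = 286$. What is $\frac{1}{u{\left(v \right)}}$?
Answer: $\frac{1}{286} \approx 0.0034965$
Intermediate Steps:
$v = - \frac{7}{11}$ ($v = \frac{91}{-143} = 91 \left(- \frac{1}{143}\right) = - \frac{7}{11} \approx -0.63636$)
$u{\left(Y \right)} = 286$
$\frac{1}{u{\left(v \right)}} = \frac{1}{286}$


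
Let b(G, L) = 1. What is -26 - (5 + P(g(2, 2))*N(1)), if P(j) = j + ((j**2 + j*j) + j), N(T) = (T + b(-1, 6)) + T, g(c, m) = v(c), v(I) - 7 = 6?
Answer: -1123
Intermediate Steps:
v(I) = 13 (v(I) = 7 + 6 = 13)
g(c, m) = 13
N(T) = 1 + 2*T (N(T) = (T + 1) + T = (1 + T) + T = 1 + 2*T)
P(j) = 2*j + 2*j**2 (P(j) = j + ((j**2 + j**2) + j) = j + (2*j**2 + j) = j + (j + 2*j**2) = 2*j + 2*j**2)
-26 - (5 + P(g(2, 2))*N(1)) = -26 - (5 + (2*13*(1 + 13))*(1 + 2*1)) = -26 - (5 + (2*13*14)*(1 + 2)) = -26 - (5 + 364*3) = -26 - (5 + 1092) = -26 - 1*1097 = -26 - 1097 = -1123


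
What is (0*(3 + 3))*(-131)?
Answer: 0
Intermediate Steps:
(0*(3 + 3))*(-131) = (0*6)*(-131) = 0*(-131) = 0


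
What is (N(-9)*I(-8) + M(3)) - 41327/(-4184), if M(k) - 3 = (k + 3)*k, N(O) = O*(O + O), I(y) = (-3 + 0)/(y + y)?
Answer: 32035/523 ≈ 61.252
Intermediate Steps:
I(y) = -3/(2*y) (I(y) = -3*1/(2*y) = -3/(2*y))
N(O) = 2*O² (N(O) = O*(2*O) = 2*O²)
M(k) = 3 + k*(3 + k) (M(k) = 3 + (k + 3)*k = 3 + (3 + k)*k = 3 + k*(3 + k))
(N(-9)*I(-8) + M(3)) - 41327/(-4184) = ((2*(-9)²)*(-3/2/(-8)) + (3 + 3² + 3*3)) - 41327/(-4184) = ((2*81)*(-3/2*(-⅛)) + (3 + 9 + 9)) - 41327*(-1/4184) = (162*(3/16) + 21) + 41327/4184 = (243/8 + 21) + 41327/4184 = 411/8 + 41327/4184 = 32035/523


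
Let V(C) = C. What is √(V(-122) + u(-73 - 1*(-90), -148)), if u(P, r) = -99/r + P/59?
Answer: I*√2307315301/4366 ≈ 11.002*I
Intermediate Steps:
u(P, r) = -99/r + P/59 (u(P, r) = -99/r + P*(1/59) = -99/r + P/59)
√(V(-122) + u(-73 - 1*(-90), -148)) = √(-122 + (-99/(-148) + (-73 - 1*(-90))/59)) = √(-122 + (-99*(-1/148) + (-73 + 90)/59)) = √(-122 + (99/148 + (1/59)*17)) = √(-122 + (99/148 + 17/59)) = √(-122 + 8357/8732) = √(-1056947/8732) = I*√2307315301/4366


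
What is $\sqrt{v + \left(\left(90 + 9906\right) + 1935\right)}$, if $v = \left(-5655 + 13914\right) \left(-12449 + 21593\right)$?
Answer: $\sqrt{75532227} \approx 8690.9$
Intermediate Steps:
$v = 75520296$ ($v = 8259 \cdot 9144 = 75520296$)
$\sqrt{v + \left(\left(90 + 9906\right) + 1935\right)} = \sqrt{75520296 + \left(\left(90 + 9906\right) + 1935\right)} = \sqrt{75520296 + \left(9996 + 1935\right)} = \sqrt{75520296 + 11931} = \sqrt{75532227}$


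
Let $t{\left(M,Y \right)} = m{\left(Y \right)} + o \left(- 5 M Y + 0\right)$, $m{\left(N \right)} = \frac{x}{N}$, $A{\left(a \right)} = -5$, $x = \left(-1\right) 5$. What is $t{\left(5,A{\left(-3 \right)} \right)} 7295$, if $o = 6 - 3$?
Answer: $2742920$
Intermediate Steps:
$x = -5$
$m{\left(N \right)} = - \frac{5}{N}$
$o = 3$ ($o = 6 - 3 = 3$)
$t{\left(M,Y \right)} = - \frac{5}{Y} - 15 M Y$ ($t{\left(M,Y \right)} = - \frac{5}{Y} + 3 \left(- 5 M Y + 0\right) = - \frac{5}{Y} + 3 \left(- 5 M Y\right) = - \frac{5}{Y} - 15 M Y$)
$t{\left(5,A{\left(-3 \right)} \right)} 7295 = \left(- \frac{5}{-5} - 75 \left(-5\right)\right) 7295 = \left(\left(-5\right) \left(- \frac{1}{5}\right) + 375\right) 7295 = \left(1 + 375\right) 7295 = 376 \cdot 7295 = 2742920$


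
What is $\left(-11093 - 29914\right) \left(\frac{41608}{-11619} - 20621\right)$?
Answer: $\frac{3275598248683}{3873} \approx 8.4575 \cdot 10^{8}$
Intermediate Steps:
$\left(-11093 - 29914\right) \left(\frac{41608}{-11619} - 20621\right) = - 41007 \left(41608 \left(- \frac{1}{11619}\right) - 20621\right) = - 41007 \left(- \frac{41608}{11619} - 20621\right) = \left(-41007\right) \left(- \frac{239637007}{11619}\right) = \frac{3275598248683}{3873}$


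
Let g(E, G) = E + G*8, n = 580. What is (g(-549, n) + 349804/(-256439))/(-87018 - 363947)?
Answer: -11039391/1217315933 ≈ -0.0090686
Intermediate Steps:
g(E, G) = E + 8*G
(g(-549, n) + 349804/(-256439))/(-87018 - 363947) = ((-549 + 8*580) + 349804/(-256439))/(-87018 - 363947) = ((-549 + 4640) + 349804*(-1/256439))/(-450965) = (4091 - 349804/256439)*(-1/450965) = (1048742145/256439)*(-1/450965) = -11039391/1217315933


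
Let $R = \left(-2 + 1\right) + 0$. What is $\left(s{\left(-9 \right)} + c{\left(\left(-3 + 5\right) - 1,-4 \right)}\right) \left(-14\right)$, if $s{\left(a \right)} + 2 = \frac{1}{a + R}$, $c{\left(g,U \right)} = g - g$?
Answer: $\frac{147}{5} \approx 29.4$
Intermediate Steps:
$R = -1$ ($R = -1 + 0 = -1$)
$c{\left(g,U \right)} = 0$
$s{\left(a \right)} = -2 + \frac{1}{-1 + a}$ ($s{\left(a \right)} = -2 + \frac{1}{a - 1} = -2 + \frac{1}{-1 + a}$)
$\left(s{\left(-9 \right)} + c{\left(\left(-3 + 5\right) - 1,-4 \right)}\right) \left(-14\right) = \left(\frac{3 - -18}{-1 - 9} + 0\right) \left(-14\right) = \left(\frac{3 + 18}{-10} + 0\right) \left(-14\right) = \left(\left(- \frac{1}{10}\right) 21 + 0\right) \left(-14\right) = \left(- \frac{21}{10} + 0\right) \left(-14\right) = \left(- \frac{21}{10}\right) \left(-14\right) = \frac{147}{5}$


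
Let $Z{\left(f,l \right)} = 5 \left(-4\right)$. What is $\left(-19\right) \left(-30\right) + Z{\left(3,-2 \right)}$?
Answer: $550$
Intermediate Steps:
$Z{\left(f,l \right)} = -20$
$\left(-19\right) \left(-30\right) + Z{\left(3,-2 \right)} = \left(-19\right) \left(-30\right) - 20 = 570 - 20 = 550$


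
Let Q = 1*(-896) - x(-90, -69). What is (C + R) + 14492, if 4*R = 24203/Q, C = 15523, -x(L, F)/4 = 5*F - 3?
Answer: 274673077/9152 ≈ 30012.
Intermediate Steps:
x(L, F) = 12 - 20*F (x(L, F) = -4*(5*F - 3) = -4*(-3 + 5*F) = 12 - 20*F)
Q = -2288 (Q = 1*(-896) - (12 - 20*(-69)) = -896 - (12 + 1380) = -896 - 1*1392 = -896 - 1392 = -2288)
R = -24203/9152 (R = (24203/(-2288))/4 = (24203*(-1/2288))/4 = (1/4)*(-24203/2288) = -24203/9152 ≈ -2.6446)
(C + R) + 14492 = (15523 - 24203/9152) + 14492 = 142042293/9152 + 14492 = 274673077/9152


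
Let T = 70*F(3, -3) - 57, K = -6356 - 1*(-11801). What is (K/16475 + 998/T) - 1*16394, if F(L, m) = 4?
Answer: -12042534033/734785 ≈ -16389.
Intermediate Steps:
K = 5445 (K = -6356 + 11801 = 5445)
T = 223 (T = 70*4 - 57 = 280 - 57 = 223)
(K/16475 + 998/T) - 1*16394 = (5445/16475 + 998/223) - 1*16394 = (5445*(1/16475) + 998*(1/223)) - 16394 = (1089/3295 + 998/223) - 16394 = 3531257/734785 - 16394 = -12042534033/734785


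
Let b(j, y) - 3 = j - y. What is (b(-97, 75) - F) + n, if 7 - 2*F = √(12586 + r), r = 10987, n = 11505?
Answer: 22665/2 + √23573/2 ≈ 11409.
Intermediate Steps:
b(j, y) = 3 + j - y (b(j, y) = 3 + (j - y) = 3 + j - y)
F = 7/2 - √23573/2 (F = 7/2 - √(12586 + 10987)/2 = 7/2 - √23573/2 ≈ -73.267)
(b(-97, 75) - F) + n = ((3 - 97 - 1*75) - (7/2 - √23573/2)) + 11505 = ((3 - 97 - 75) + (-7/2 + √23573/2)) + 11505 = (-169 + (-7/2 + √23573/2)) + 11505 = (-345/2 + √23573/2) + 11505 = 22665/2 + √23573/2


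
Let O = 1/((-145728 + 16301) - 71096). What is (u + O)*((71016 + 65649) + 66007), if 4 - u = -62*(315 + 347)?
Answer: 1668207034571216/200523 ≈ 8.3193e+9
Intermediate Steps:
O = -1/200523 (O = 1/(-129427 - 71096) = 1/(-200523) = -1/200523 ≈ -4.9870e-6)
u = 41048 (u = 4 - (-62)*(315 + 347) = 4 - (-62)*662 = 4 - 1*(-41044) = 4 + 41044 = 41048)
(u + O)*((71016 + 65649) + 66007) = (41048 - 1/200523)*((71016 + 65649) + 66007) = 8231068103*(136665 + 66007)/200523 = (8231068103/200523)*202672 = 1668207034571216/200523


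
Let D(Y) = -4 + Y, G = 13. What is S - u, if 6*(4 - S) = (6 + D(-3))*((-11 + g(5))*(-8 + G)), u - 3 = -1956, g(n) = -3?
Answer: 5836/3 ≈ 1945.3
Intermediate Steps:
u = -1953 (u = 3 - 1956 = -1953)
S = -23/3 (S = 4 - (6 + (-4 - 3))*(-11 - 3)*(-8 + 13)/6 = 4 - (6 - 7)*(-14*5)/6 = 4 - (-1)*(-70)/6 = 4 - ⅙*70 = 4 - 35/3 = -23/3 ≈ -7.6667)
S - u = -23/3 - 1*(-1953) = -23/3 + 1953 = 5836/3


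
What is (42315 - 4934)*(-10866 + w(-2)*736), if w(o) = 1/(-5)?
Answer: -2058422146/5 ≈ -4.1168e+8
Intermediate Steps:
w(o) = -⅕
(42315 - 4934)*(-10866 + w(-2)*736) = (42315 - 4934)*(-10866 - ⅕*736) = 37381*(-10866 - 736/5) = 37381*(-55066/5) = -2058422146/5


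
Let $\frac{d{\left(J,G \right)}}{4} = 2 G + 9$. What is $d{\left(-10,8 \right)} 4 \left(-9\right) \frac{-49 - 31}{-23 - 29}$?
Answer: $- \frac{72000}{13} \approx -5538.5$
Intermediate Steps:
$d{\left(J,G \right)} = 36 + 8 G$ ($d{\left(J,G \right)} = 4 \left(2 G + 9\right) = 4 \left(9 + 2 G\right) = 36 + 8 G$)
$d{\left(-10,8 \right)} 4 \left(-9\right) \frac{-49 - 31}{-23 - 29} = \left(36 + 8 \cdot 8\right) 4 \left(-9\right) \frac{-49 - 31}{-23 - 29} = \left(36 + 64\right) \left(-36\right) \left(- \frac{80}{-52}\right) = 100 \left(-36\right) \left(\left(-80\right) \left(- \frac{1}{52}\right)\right) = \left(-3600\right) \frac{20}{13} = - \frac{72000}{13}$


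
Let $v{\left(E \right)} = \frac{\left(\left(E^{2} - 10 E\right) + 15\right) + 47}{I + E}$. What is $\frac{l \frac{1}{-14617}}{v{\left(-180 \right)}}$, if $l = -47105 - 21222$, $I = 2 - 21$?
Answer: $- \frac{13597073}{500807654} \approx -0.02715$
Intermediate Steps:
$I = -19$ ($I = 2 - 21 = -19$)
$l = -68327$
$v{\left(E \right)} = \frac{62 + E^{2} - 10 E}{-19 + E}$ ($v{\left(E \right)} = \frac{\left(\left(E^{2} - 10 E\right) + 15\right) + 47}{-19 + E} = \frac{\left(15 + E^{2} - 10 E\right) + 47}{-19 + E} = \frac{62 + E^{2} - 10 E}{-19 + E}$)
$\frac{l \frac{1}{-14617}}{v{\left(-180 \right)}} = \frac{\left(-68327\right) \frac{1}{-14617}}{\frac{1}{-19 - 180} \left(62 + \left(-180\right)^{2} - -1800\right)} = \frac{\left(-68327\right) \left(- \frac{1}{14617}\right)}{\frac{1}{-199} \left(62 + 32400 + 1800\right)} = \frac{68327}{14617 \left(\left(- \frac{1}{199}\right) 34262\right)} = \frac{68327}{14617 \left(- \frac{34262}{199}\right)} = \frac{68327}{14617} \left(- \frac{199}{34262}\right) = - \frac{13597073}{500807654}$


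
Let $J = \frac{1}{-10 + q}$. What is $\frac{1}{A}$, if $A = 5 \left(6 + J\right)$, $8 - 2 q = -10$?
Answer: $\frac{1}{25} \approx 0.04$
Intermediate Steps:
$q = 9$ ($q = 4 - -5 = 4 + 5 = 9$)
$J = -1$ ($J = \frac{1}{-10 + 9} = \frac{1}{-1} = -1$)
$A = 25$ ($A = 5 \left(6 - 1\right) = 5 \cdot 5 = 25$)
$\frac{1}{A} = \frac{1}{25}$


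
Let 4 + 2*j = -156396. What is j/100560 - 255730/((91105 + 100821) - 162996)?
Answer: -69946337/7273002 ≈ -9.6173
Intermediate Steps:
j = -78200 (j = -2 + (1/2)*(-156396) = -2 - 78198 = -78200)
j/100560 - 255730/((91105 + 100821) - 162996) = -78200/100560 - 255730/((91105 + 100821) - 162996) = -78200*1/100560 - 255730/(191926 - 162996) = -1955/2514 - 255730/28930 = -1955/2514 - 255730*1/28930 = -1955/2514 - 25573/2893 = -69946337/7273002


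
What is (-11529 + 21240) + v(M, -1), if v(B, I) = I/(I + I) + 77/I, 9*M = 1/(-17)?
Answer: 19269/2 ≈ 9634.5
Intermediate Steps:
M = -1/153 (M = (⅑)/(-17) = (⅑)*(-1/17) = -1/153 ≈ -0.0065359)
v(B, I) = ½ + 77/I (v(B, I) = I/((2*I)) + 77/I = I*(1/(2*I)) + 77/I = ½ + 77/I)
(-11529 + 21240) + v(M, -1) = (-11529 + 21240) + (½)*(154 - 1)/(-1) = 9711 + (½)*(-1)*153 = 9711 - 153/2 = 19269/2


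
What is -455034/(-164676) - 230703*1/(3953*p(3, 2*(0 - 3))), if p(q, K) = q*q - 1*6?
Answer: -1810833279/108494038 ≈ -16.691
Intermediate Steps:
p(q, K) = -6 + q² (p(q, K) = q² - 6 = -6 + q²)
-455034/(-164676) - 230703*1/(3953*p(3, 2*(0 - 3))) = -455034/(-164676) - 230703*1/(3953*(-6 + 3²)) = -455034*(-1/164676) - 230703*1/(3953*(-6 + 9)) = 75839/27446 - 230703/((3*67)*59) = 75839/27446 - 230703/(201*59) = 75839/27446 - 230703/11859 = 75839/27446 - 230703*1/11859 = 75839/27446 - 76901/3953 = -1810833279/108494038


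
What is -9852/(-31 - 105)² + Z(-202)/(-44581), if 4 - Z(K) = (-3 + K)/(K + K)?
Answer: -11091734419/20820396944 ≈ -0.53273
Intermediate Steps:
Z(K) = 4 - (-3 + K)/(2*K) (Z(K) = 4 - (-3 + K)/(K + K) = 4 - (-3 + K)/(2*K))
-9852/(-31 - 105)² + Z(-202)/(-44581) = -9852/(-31 - 105)² + ((½)*(3 + 7*(-202))/(-202))/(-44581) = -9852/((-136)²) + ((½)*(-1/202)*(3 - 1414))*(-1/44581) = -9852/18496 + ((½)*(-1/202)*(-1411))*(-1/44581) = -9852*1/18496 + (1411/404)*(-1/44581) = -2463/4624 - 1411/18010724 = -11091734419/20820396944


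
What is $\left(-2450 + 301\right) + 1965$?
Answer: $-184$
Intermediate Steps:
$\left(-2450 + 301\right) + 1965 = -2149 + 1965 = -184$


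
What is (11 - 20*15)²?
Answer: 83521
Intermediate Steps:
(11 - 20*15)² = (11 - 300)² = (-289)² = 83521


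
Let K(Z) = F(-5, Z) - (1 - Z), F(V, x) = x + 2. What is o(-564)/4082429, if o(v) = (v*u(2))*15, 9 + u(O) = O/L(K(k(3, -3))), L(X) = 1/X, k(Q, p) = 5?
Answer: -8460/314033 ≈ -0.026940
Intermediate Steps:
F(V, x) = 2 + x
K(Z) = 1 + 2*Z (K(Z) = (2 + Z) - (1 - Z) = (2 + Z) + (-1 + Z) = 1 + 2*Z)
u(O) = -9 + 11*O (u(O) = -9 + O/(1/(1 + 2*5)) = -9 + O/(1/(1 + 10)) = -9 + O/(1/11) = -9 + O*11 = -9 + 11*O)
o(v) = 195*v (o(v) = (v*(-9 + 11*2))*15 = (v*(-9 + 22))*15 = (v*13)*15 = (13*v)*15 = 195*v)
o(-564)/4082429 = (195*(-564))/4082429 = -109980*1/4082429 = -8460/314033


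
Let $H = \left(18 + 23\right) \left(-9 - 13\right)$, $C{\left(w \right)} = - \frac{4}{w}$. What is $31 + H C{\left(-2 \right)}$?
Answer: $-1773$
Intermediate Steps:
$H = -902$ ($H = 41 \left(-22\right) = -902$)
$31 + H C{\left(-2 \right)} = 31 - 902 \left(- \frac{4}{-2}\right) = 31 - 902 \left(\left(-4\right) \left(- \frac{1}{2}\right)\right) = 31 - 1804 = -1773$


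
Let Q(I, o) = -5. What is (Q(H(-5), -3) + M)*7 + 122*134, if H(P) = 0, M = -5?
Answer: 16278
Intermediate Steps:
(Q(H(-5), -3) + M)*7 + 122*134 = (-5 - 5)*7 + 122*134 = -10*7 + 16348 = -70 + 16348 = 16278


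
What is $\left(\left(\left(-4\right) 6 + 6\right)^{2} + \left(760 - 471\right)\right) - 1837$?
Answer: $-1224$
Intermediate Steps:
$\left(\left(\left(-4\right) 6 + 6\right)^{2} + \left(760 - 471\right)\right) - 1837 = \left(\left(-24 + 6\right)^{2} + \left(760 - 471\right)\right) - 1837 = \left(\left(-18\right)^{2} + 289\right) - 1837 = \left(324 + 289\right) - 1837 = 613 - 1837 = -1224$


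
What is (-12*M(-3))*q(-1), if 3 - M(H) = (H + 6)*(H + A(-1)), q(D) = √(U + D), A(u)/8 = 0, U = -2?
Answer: -144*I*√3 ≈ -249.42*I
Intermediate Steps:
A(u) = 0 (A(u) = 8*0 = 0)
q(D) = √(-2 + D)
M(H) = 3 - H*(6 + H) (M(H) = 3 - (H + 6)*(H + 0) = 3 - (6 + H)*H = 3 - H*(6 + H))
(-12*M(-3))*q(-1) = (-12*(3 - 1*(-3)² - 6*(-3)))*√(-2 - 1) = (-12*(3 - 1*9 + 18))*√(-3) = (-12*(3 - 9 + 18))*(I*√3) = (-12*12)*(I*√3) = -144*I*√3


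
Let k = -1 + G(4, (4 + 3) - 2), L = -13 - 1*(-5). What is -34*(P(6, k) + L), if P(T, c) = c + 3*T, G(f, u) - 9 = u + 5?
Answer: -952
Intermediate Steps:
L = -8 (L = -13 + 5 = -8)
G(f, u) = 14 + u (G(f, u) = 9 + (u + 5) = 9 + (5 + u) = 14 + u)
k = 18 (k = -1 + (14 + ((4 + 3) - 2)) = -1 + (14 + (7 - 2)) = -1 + (14 + 5) = -1 + 19 = 18)
-34*(P(6, k) + L) = -34*((18 + 3*6) - 8) = -34*((18 + 18) - 8) = -34*(36 - 8) = -34*28 = -952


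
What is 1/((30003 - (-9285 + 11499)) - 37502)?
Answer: -1/9713 ≈ -0.00010295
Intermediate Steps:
1/((30003 - (-9285 + 11499)) - 37502) = 1/((30003 - 1*2214) - 37502) = 1/((30003 - 2214) - 37502) = 1/(27789 - 37502) = 1/(-9713) = -1/9713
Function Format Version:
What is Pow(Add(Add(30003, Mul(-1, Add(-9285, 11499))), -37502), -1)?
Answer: Rational(-1, 9713) ≈ -0.00010295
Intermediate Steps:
Pow(Add(Add(30003, Mul(-1, Add(-9285, 11499))), -37502), -1) = Pow(Add(Add(30003, Mul(-1, 2214)), -37502), -1) = Pow(Add(Add(30003, -2214), -37502), -1) = Pow(Add(27789, -37502), -1) = Pow(-9713, -1) = Rational(-1, 9713)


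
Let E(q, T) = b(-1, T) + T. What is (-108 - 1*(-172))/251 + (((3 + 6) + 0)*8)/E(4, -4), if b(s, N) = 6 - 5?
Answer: -5960/251 ≈ -23.745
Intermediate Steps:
b(s, N) = 1
E(q, T) = 1 + T
(-108 - 1*(-172))/251 + (((3 + 6) + 0)*8)/E(4, -4) = (-108 - 1*(-172))/251 + (((3 + 6) + 0)*8)/(1 - 4) = (-108 + 172)*(1/251) + ((9 + 0)*8)/(-3) = 64*(1/251) + (9*8)*(-1/3) = 64/251 + 72*(-1/3) = 64/251 - 24 = -5960/251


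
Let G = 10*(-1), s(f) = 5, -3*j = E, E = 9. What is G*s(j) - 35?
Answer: -85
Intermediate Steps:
j = -3 (j = -⅓*9 = -3)
G = -10
G*s(j) - 35 = -10*5 - 35 = -50 - 35 = -85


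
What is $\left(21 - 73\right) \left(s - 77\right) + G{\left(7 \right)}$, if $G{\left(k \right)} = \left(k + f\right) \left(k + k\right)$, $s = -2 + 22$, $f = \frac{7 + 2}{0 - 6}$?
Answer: $3041$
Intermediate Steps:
$f = - \frac{3}{2}$ ($f = \frac{9}{-6} = 9 \left(- \frac{1}{6}\right) = - \frac{3}{2} \approx -1.5$)
$s = 20$
$G{\left(k \right)} = 2 k \left(- \frac{3}{2} + k\right)$ ($G{\left(k \right)} = \left(k - \frac{3}{2}\right) \left(k + k\right) = \left(- \frac{3}{2} + k\right) 2 k = 2 k \left(- \frac{3}{2} + k\right)$)
$\left(21 - 73\right) \left(s - 77\right) + G{\left(7 \right)} = \left(21 - 73\right) \left(20 - 77\right) + 7 \left(-3 + 2 \cdot 7\right) = - 52 \left(20 - 77\right) + 7 \left(-3 + 14\right) = \left(-52\right) \left(-57\right) + 7 \cdot 11 = 2964 + 77 = 3041$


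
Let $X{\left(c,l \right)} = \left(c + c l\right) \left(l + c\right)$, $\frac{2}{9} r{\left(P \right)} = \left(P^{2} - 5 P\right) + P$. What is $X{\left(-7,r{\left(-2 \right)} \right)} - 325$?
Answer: $-18420$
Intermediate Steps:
$r{\left(P \right)} = - 18 P + \frac{9 P^{2}}{2}$ ($r{\left(P \right)} = \frac{9 \left(\left(P^{2} - 5 P\right) + P\right)}{2} = \frac{9 \left(P^{2} - 4 P\right)}{2} = - 18 P + \frac{9 P^{2}}{2}$)
$X{\left(c,l \right)} = \left(c + l\right) \left(c + c l\right)$ ($X{\left(c,l \right)} = \left(c + c l\right) \left(c + l\right) = \left(c + l\right) \left(c + c l\right)$)
$X{\left(-7,r{\left(-2 \right)} \right)} - 325 = - 7 \left(-7 + \frac{9}{2} \left(-2\right) \left(-4 - 2\right) + \left(\frac{9}{2} \left(-2\right) \left(-4 - 2\right)\right)^{2} - 7 \cdot \frac{9}{2} \left(-2\right) \left(-4 - 2\right)\right) - 325 = - 7 \left(-7 + \frac{9}{2} \left(-2\right) \left(-6\right) + \left(\frac{9}{2} \left(-2\right) \left(-6\right)\right)^{2} - 7 \cdot \frac{9}{2} \left(-2\right) \left(-6\right)\right) - 325 = - 7 \left(-7 + 54 + 54^{2} - 378\right) - 325 = - 7 \left(-7 + 54 + 2916 - 378\right) - 325 = \left(-7\right) 2585 - 325 = -18095 - 325 = -18420$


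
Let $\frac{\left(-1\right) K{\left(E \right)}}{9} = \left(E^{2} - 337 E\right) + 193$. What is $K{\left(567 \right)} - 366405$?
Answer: $-1541832$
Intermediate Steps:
$K{\left(E \right)} = -1737 - 9 E^{2} + 3033 E$ ($K{\left(E \right)} = - 9 \left(\left(E^{2} - 337 E\right) + 193\right) = - 9 \left(193 + E^{2} - 337 E\right) = -1737 - 9 E^{2} + 3033 E$)
$K{\left(567 \right)} - 366405 = \left(-1737 - 9 \cdot 567^{2} + 3033 \cdot 567\right) - 366405 = \left(-1737 - 2893401 + 1719711\right) - 366405 = -1175427 - 366405 = -1541832$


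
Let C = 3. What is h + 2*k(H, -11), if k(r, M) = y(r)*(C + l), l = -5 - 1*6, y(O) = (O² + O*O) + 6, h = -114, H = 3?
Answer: -498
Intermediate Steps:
y(O) = 6 + 2*O² (y(O) = (O² + O²) + 6 = 2*O² + 6 = 6 + 2*O²)
l = -11 (l = -5 - 6 = -11)
k(r, M) = -48 - 16*r² (k(r, M) = (6 + 2*r²)*(3 - 11) = (6 + 2*r²)*(-8) = -48 - 16*r²)
h + 2*k(H, -11) = -114 + 2*(-48 - 16*3²) = -114 + 2*(-48 - 16*9) = -114 + 2*(-48 - 144) = -114 + 2*(-192) = -114 - 384 = -498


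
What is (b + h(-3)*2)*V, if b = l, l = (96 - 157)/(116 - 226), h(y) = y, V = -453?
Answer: 271347/110 ≈ 2466.8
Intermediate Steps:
l = 61/110 (l = -61/(-110) = -61*(-1/110) = 61/110 ≈ 0.55455)
b = 61/110 ≈ 0.55455
(b + h(-3)*2)*V = (61/110 - 3*2)*(-453) = (61/110 - 6)*(-453) = -599/110*(-453) = 271347/110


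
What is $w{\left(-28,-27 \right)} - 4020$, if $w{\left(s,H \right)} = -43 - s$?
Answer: $-4035$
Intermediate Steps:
$w{\left(-28,-27 \right)} - 4020 = \left(-43 - -28\right) - 4020 = \left(-43 + 28\right) - 4020 = -15 - 4020 = -4035$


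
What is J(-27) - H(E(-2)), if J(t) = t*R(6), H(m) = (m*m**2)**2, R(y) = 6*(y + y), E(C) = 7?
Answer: -119593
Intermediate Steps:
R(y) = 12*y (R(y) = 6*(2*y) = 12*y)
H(m) = m**6 (H(m) = (m**3)**2 = m**6)
J(t) = 72*t (J(t) = t*(12*6) = t*72 = 72*t)
J(-27) - H(E(-2)) = 72*(-27) - 1*7**6 = -1944 - 1*117649 = -1944 - 117649 = -119593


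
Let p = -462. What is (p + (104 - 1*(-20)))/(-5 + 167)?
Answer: -169/81 ≈ -2.0864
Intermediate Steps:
(p + (104 - 1*(-20)))/(-5 + 167) = (-462 + (104 - 1*(-20)))/(-5 + 167) = (-462 + (104 + 20))/162 = (-462 + 124)*(1/162) = -338*1/162 = -169/81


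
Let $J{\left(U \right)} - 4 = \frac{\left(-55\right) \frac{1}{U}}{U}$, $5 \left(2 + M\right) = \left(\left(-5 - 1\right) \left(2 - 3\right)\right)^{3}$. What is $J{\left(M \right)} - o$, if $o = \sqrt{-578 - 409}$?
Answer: $\frac{168369}{42436} - i \sqrt{987} \approx 3.9676 - 31.417 i$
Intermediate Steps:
$M = \frac{206}{5}$ ($M = -2 + \frac{\left(\left(-5 - 1\right) \left(2 - 3\right)\right)^{3}}{5} = -2 + \frac{\left(\left(-6\right) \left(-1\right)\right)^{3}}{5} = -2 + \frac{6^{3}}{5} = -2 + \frac{1}{5} \cdot 216 = -2 + \frac{216}{5} = \frac{206}{5} \approx 41.2$)
$o = i \sqrt{987}$ ($o = \sqrt{-987} = i \sqrt{987} \approx 31.417 i$)
$J{\left(U \right)} = 4 - \frac{55}{U^{2}}$ ($J{\left(U \right)} = 4 + \frac{\left(-55\right) \frac{1}{U}}{U} = 4 - \frac{55}{U^{2}}$)
$J{\left(M \right)} - o = \left(4 - \frac{55}{\frac{42436}{25}}\right) - i \sqrt{987} = \left(4 - \frac{1375}{42436}\right) - i \sqrt{987} = \frac{168369}{42436} - i \sqrt{987}$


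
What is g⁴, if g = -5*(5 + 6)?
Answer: 9150625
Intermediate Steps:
g = -55 (g = -5*11 = -55)
g⁴ = (-55)⁴ = 9150625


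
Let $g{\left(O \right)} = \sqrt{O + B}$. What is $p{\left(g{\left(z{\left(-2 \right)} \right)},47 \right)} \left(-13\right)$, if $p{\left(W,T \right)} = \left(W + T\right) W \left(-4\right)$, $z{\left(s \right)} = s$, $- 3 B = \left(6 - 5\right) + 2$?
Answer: $-156 + 2444 i \sqrt{3} \approx -156.0 + 4233.1 i$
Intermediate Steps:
$B = -1$ ($B = - \frac{\left(6 - 5\right) + 2}{3} = - \frac{1 + 2}{3} = \left(- \frac{1}{3}\right) 3 = -1$)
$g{\left(O \right)} = \sqrt{-1 + O}$ ($g{\left(O \right)} = \sqrt{O - 1} = \sqrt{-1 + O}$)
$p{\left(W,T \right)} = - 4 W \left(T + W\right)$ ($p{\left(W,T \right)} = \left(T + W\right) W \left(-4\right) = W \left(T + W\right) \left(-4\right) = - 4 W \left(T + W\right)$)
$p{\left(g{\left(z{\left(-2 \right)} \right)},47 \right)} \left(-13\right) = - 4 \sqrt{-1 - 2} \left(47 + \sqrt{-1 - 2}\right) \left(-13\right) = - 4 \sqrt{-3} \left(47 + \sqrt{-3}\right) \left(-13\right) = - 4 i \sqrt{3} \left(47 + i \sqrt{3}\right) \left(-13\right) = 52 i \sqrt{3} \left(47 + i \sqrt{3}\right)$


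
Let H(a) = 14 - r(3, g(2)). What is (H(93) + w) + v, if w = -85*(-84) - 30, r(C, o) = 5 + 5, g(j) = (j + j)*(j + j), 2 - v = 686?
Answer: 6430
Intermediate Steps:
v = -684 (v = 2 - 1*686 = 2 - 686 = -684)
g(j) = 4*j² (g(j) = (2*j)*(2*j) = 4*j²)
r(C, o) = 10
H(a) = 4 (H(a) = 14 - 1*10 = 14 - 10 = 4)
w = 7110 (w = 7140 - 30 = 7110)
(H(93) + w) + v = (4 + 7110) - 684 = 7114 - 684 = 6430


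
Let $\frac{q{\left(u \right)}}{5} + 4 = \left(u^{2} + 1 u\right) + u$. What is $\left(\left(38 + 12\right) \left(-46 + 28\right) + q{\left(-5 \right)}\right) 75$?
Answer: $-63375$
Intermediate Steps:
$q{\left(u \right)} = -20 + 5 u^{2} + 10 u$ ($q{\left(u \right)} = -20 + 5 \left(\left(u^{2} + 1 u\right) + u\right) = -20 + 5 \left(\left(u^{2} + u\right) + u\right) = -20 + 5 \left(\left(u + u^{2}\right) + u\right) = -20 + 5 \left(u^{2} + 2 u\right) = -20 + \left(5 u^{2} + 10 u\right) = -20 + 5 u^{2} + 10 u$)
$\left(\left(38 + 12\right) \left(-46 + 28\right) + q{\left(-5 \right)}\right) 75 = \left(\left(38 + 12\right) \left(-46 + 28\right) + \left(-20 + 5 \left(-5\right)^{2} + 10 \left(-5\right)\right)\right) 75 = \left(50 \left(-18\right) - -55\right) 75 = \left(-900 - -55\right) 75 = \left(-900 + 55\right) 75 = \left(-845\right) 75 = -63375$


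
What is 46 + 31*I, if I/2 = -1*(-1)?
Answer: 108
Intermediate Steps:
I = 2 (I = 2*(-1*(-1)) = 2*1 = 2)
46 + 31*I = 46 + 31*2 = 46 + 62 = 108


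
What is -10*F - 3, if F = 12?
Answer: -123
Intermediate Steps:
-10*F - 3 = -10*12 - 3 = -120 - 3 = -123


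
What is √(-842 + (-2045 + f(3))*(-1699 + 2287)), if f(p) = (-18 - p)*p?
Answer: I*√1240346 ≈ 1113.7*I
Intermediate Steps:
f(p) = p*(-18 - p)
√(-842 + (-2045 + f(3))*(-1699 + 2287)) = √(-842 + (-2045 - 1*3*(18 + 3))*(-1699 + 2287)) = √(-842 + (-2045 - 1*3*21)*588) = √(-842 + (-2045 - 63)*588) = √(-842 - 2108*588) = √(-842 - 1239504) = √(-1240346) = I*√1240346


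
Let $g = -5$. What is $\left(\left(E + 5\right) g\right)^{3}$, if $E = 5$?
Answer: $-125000$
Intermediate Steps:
$\left(\left(E + 5\right) g\right)^{3} = \left(\left(5 + 5\right) \left(-5\right)\right)^{3} = \left(10 \left(-5\right)\right)^{3} = \left(-50\right)^{3} = -125000$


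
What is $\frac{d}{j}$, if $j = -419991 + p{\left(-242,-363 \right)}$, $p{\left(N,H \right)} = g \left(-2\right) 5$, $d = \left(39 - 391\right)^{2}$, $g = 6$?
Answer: $- \frac{123904}{420051} \approx -0.29497$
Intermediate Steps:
$d = 123904$ ($d = \left(-352\right)^{2} = 123904$)
$p{\left(N,H \right)} = -60$ ($p{\left(N,H \right)} = 6 \left(-2\right) 5 = \left(-12\right) 5 = -60$)
$j = -420051$ ($j = -419991 - 60 = -420051$)
$\frac{d}{j} = \frac{123904}{-420051} = 123904 \left(- \frac{1}{420051}\right) = - \frac{123904}{420051}$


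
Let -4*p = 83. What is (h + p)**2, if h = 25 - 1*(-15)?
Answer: 5929/16 ≈ 370.56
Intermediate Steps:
p = -83/4 (p = -1/4*83 = -83/4 ≈ -20.750)
h = 40 (h = 25 + 15 = 40)
(h + p)**2 = (40 - 83/4)**2 = (77/4)**2 = 5929/16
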